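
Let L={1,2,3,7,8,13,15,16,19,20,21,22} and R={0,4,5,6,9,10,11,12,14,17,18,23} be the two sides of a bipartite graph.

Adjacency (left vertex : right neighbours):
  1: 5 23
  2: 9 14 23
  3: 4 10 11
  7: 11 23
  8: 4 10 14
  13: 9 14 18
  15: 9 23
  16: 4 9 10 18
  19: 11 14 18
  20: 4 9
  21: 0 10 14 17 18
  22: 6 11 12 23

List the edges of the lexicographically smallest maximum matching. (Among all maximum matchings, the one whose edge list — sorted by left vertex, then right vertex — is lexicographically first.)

Lex-smallest maximum matching: {(1,5), (2,9), (3,4), (7,11), (8,10), (13,14), (15,23), (16,18), (21,0), (22,6)}

|M| = 10 (so the lex-smallest maximum matching has 10 edges)
process left vertices in ascending order; for each, take the smallest-labelled available neighbour that still permits 10 edges overall, or leave it unmatched if none does
lex-smallest matching: {1-5, 2-9, 3-4, 7-11, 8-10, 13-14, 15-23, 16-18, 21-0, 22-6}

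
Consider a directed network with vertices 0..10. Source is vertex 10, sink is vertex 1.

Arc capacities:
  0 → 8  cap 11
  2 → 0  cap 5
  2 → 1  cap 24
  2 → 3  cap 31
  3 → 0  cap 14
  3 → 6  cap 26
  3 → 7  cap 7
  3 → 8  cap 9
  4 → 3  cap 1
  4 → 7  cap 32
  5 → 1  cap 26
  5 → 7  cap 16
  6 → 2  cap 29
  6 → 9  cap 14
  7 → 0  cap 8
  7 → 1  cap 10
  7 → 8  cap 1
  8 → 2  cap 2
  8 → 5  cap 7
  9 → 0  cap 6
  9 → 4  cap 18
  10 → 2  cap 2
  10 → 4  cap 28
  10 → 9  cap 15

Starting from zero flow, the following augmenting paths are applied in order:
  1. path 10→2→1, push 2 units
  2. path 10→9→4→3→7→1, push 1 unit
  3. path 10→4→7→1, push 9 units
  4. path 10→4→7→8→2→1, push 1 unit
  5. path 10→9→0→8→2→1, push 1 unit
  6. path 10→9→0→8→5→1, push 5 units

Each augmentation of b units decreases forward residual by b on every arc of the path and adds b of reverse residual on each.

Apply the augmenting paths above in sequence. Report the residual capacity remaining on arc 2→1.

Residual capacity of (2,1): 20

after path 1 (10→2→1, push 2): res(2,1)=22
after path 2 (10→9→4→3→7→1, push 1): res(2,1)=22
after path 3 (10→4→7→1, push 9): res(2,1)=22
after path 4 (10→4→7→8→2→1, push 1): res(2,1)=21
after path 5 (10→9→0→8→2→1, push 1): res(2,1)=20
after path 6 (10→9→0→8→5→1, push 5): res(2,1)=20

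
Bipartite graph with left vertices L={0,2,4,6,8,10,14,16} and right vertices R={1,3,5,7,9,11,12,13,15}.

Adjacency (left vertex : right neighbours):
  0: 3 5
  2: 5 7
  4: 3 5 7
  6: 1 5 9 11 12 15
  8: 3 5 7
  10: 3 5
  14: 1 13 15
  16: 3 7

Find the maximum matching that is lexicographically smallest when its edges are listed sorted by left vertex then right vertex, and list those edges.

Lex-smallest maximum matching: {(0,3), (2,5), (4,7), (6,1), (14,13)}

|M| = 5 (so the lex-smallest maximum matching has 5 edges)
process left vertices in ascending order; for each, take the smallest-labelled available neighbour that still permits 5 edges overall, or leave it unmatched if none does
lex-smallest matching: {0-3, 2-5, 4-7, 6-1, 14-13}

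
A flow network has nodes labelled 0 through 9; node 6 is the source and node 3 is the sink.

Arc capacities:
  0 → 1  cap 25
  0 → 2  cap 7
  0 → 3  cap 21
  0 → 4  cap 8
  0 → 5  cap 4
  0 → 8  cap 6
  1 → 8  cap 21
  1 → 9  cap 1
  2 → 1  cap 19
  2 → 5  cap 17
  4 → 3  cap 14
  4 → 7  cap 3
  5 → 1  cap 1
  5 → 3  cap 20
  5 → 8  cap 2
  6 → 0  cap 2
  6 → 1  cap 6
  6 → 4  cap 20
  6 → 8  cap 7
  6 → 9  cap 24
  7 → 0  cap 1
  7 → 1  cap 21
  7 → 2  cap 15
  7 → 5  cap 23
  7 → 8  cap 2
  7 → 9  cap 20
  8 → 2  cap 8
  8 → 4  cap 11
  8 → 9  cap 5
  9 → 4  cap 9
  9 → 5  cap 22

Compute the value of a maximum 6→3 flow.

Maximum flow value: 37

augment #1: 6→0→3 bottleneck 2, total now 2
augment #2: 6→4→3 bottleneck 14, total now 16
augment #3: 6→9→5→3 bottleneck 20, total now 36
augment #4: 6→4→7→0→3 bottleneck 1, total now 37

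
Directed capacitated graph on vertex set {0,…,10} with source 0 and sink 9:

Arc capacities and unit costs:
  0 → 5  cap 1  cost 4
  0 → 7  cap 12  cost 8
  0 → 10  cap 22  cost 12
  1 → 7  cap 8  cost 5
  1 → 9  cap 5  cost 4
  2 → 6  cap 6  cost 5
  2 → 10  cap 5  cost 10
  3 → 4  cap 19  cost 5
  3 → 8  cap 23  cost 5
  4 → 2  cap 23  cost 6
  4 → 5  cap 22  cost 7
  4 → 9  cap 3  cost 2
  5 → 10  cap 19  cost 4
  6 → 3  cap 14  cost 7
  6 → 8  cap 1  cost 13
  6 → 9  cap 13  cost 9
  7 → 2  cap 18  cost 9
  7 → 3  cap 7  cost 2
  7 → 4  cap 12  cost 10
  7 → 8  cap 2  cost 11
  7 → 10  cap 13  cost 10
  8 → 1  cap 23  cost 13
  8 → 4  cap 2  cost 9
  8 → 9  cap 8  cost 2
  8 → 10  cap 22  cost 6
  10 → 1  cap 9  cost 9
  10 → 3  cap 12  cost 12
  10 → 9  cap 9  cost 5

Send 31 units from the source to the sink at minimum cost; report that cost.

shortest-cost path #1: 0→5→10→9 push 1 @ unit cost 13 (adds 13)
shortest-cost path #2: 0→10→9 push 8 @ unit cost 17 (adds 136)
shortest-cost path #3: 0→7→3→4→9 push 3 @ unit cost 17 (adds 51)
shortest-cost path #4: 0→7→3→8→9 push 4 @ unit cost 17 (adds 68)
shortest-cost path #5: 0→7→4→3→8→9 push 3 @ unit cost 20 (adds 60)
shortest-cost path #6: 0→7→8→9 push 1 @ unit cost 21 (adds 21)
shortest-cost path #7: 0→10→1→9 push 5 @ unit cost 25 (adds 125)
shortest-cost path #8: 0→7→2→6→9 push 1 @ unit cost 31 (adds 31)
shortest-cost path #9: 0→10→3→8→7→2→6→9 push 1 @ unit cost 41 (adds 41)
shortest-cost path #10: 0→10→3→4→7→2→6→9 push 3 @ unit cost 42 (adds 126)
shortest-cost path #11: 0→10→3→7→2→6→9 push 1 @ unit cost 45 (adds 45)
total cost = 717

Minimum cost for 31 units: 717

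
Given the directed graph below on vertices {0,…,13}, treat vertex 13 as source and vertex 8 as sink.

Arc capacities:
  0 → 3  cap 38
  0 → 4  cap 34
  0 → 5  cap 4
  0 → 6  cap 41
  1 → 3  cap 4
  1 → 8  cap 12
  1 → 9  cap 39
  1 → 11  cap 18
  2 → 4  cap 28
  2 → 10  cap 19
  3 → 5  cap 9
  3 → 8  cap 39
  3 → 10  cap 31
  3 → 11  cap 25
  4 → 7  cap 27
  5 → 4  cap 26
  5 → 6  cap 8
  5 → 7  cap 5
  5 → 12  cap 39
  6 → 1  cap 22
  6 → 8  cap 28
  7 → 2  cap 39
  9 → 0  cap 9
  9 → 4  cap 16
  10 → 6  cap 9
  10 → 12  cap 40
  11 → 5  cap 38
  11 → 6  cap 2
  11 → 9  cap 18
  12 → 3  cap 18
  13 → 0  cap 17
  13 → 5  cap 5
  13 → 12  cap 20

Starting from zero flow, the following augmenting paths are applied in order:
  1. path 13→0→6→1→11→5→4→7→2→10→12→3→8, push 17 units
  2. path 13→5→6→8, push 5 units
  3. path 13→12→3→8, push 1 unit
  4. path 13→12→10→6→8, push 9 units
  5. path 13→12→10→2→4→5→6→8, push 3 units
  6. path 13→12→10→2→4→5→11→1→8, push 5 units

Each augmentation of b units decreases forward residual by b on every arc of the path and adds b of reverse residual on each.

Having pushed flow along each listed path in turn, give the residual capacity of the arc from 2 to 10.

Residual capacity of (2,10): 10

after path 1 (13→0→6→1→11→5→4→7→2→10→12→3→8, push 17): res(2,10)=2
after path 2 (13→5→6→8, push 5): res(2,10)=2
after path 3 (13→12→3→8, push 1): res(2,10)=2
after path 4 (13→12→10→6→8, push 9): res(2,10)=2
after path 5 (13→12→10→2→4→5→6→8, push 3): res(2,10)=5
after path 6 (13→12→10→2→4→5→11→1→8, push 5): res(2,10)=10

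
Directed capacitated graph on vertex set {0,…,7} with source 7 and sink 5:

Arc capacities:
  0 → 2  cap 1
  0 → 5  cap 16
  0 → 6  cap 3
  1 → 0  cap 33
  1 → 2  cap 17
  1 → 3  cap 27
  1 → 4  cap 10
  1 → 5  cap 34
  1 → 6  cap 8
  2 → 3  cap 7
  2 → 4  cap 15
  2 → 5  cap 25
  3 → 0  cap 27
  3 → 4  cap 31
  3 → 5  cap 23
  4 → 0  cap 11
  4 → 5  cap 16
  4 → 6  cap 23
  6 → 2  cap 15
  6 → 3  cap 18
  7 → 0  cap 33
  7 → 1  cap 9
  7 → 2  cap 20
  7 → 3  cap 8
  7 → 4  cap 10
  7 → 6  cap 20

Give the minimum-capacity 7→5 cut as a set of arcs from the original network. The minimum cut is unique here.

augment #1: 7→0→5 push 16
augment #2: 7→1→5 push 9
augment #3: 7→2→5 push 20
augment #4: 7→3→5 push 8
augment #5: 7→4→5 push 10
augment #6: 7→0→2→5 push 1
augment #7: 7→6→2→5 push 4
augment #8: 7→6→3→5 push 15
augment #9: 7→6→2→4→5 push 1
augment #10: 7→0→6→2→4→5 push 3
max flow = 87; residual-reachable set from 7 gives S-side
cut edges (S→T): {(0,2), (0,5), (0,6), (7,1), (7,2), (7,3), (7,4), (7,6)} total cap 87

Min-cut arcs: {(0,2), (0,5), (0,6), (7,1), (7,2), (7,3), (7,4), (7,6)} (total capacity 87)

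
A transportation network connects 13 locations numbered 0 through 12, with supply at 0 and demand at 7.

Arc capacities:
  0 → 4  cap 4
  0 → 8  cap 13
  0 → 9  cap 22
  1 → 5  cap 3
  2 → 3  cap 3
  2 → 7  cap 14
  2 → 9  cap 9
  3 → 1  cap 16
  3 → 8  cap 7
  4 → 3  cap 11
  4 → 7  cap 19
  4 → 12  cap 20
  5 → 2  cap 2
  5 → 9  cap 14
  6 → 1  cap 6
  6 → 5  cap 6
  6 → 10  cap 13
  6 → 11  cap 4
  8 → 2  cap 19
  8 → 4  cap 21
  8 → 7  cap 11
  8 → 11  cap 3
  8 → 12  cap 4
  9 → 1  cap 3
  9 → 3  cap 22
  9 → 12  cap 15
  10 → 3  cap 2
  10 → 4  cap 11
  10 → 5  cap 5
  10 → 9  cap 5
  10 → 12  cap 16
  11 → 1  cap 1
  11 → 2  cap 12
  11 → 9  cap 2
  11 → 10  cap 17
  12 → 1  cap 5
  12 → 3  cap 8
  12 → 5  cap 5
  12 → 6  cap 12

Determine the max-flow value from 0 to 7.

Maximum flow value: 38

augment #1: 0→4→7 bottleneck 4, total now 4
augment #2: 0→8→7 bottleneck 11, total now 15
augment #3: 0→8→2→7 bottleneck 2, total now 17
augment #4: 0→9→1→5→2→7 bottleneck 2, total now 19
augment #5: 0→9→3→8→2→7 bottleneck 7, total now 26
augment #6: 0→9→12→6→10→4→7 bottleneck 11, total now 37
augment #7: 0→9→12→6→11→2→7 bottleneck 1, total now 38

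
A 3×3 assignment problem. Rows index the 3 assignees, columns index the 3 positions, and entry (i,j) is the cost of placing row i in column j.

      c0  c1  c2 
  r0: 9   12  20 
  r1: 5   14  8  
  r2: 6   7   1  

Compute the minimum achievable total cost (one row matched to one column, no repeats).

optimal assignment: row0→col1 (cost 12), row1→col0 (cost 5), row2→col2 (cost 1)
total = 12 + 5 + 1 = 18

Minimum assignment cost: 18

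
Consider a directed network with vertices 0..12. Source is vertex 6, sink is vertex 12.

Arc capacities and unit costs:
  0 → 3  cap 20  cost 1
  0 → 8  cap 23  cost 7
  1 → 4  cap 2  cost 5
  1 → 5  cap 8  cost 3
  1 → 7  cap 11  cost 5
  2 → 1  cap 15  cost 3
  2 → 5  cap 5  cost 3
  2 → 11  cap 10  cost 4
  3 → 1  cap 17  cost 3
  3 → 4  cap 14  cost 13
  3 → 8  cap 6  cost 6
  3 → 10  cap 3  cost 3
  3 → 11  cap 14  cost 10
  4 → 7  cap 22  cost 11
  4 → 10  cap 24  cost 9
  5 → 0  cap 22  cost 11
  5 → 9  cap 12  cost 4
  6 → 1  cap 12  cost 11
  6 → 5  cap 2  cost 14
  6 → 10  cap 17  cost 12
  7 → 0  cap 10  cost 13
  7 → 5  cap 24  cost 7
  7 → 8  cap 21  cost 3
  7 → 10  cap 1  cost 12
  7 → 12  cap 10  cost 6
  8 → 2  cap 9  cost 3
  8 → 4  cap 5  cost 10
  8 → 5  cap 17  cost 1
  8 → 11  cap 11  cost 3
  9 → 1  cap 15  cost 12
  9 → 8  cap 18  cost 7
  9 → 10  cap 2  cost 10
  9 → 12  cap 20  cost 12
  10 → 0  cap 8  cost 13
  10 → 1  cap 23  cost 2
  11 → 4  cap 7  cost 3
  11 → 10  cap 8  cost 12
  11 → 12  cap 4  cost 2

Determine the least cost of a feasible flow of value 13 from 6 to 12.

shortest-cost path #1: 6→1→7→12 push 10 @ unit cost 22 (adds 220)
shortest-cost path #2: 6→1→7→8→11→12 push 1 @ unit cost 24 (adds 24)
shortest-cost path #3: 6→5→9→12 push 2 @ unit cost 30 (adds 60)
total cost = 304

Minimum cost for 13 units: 304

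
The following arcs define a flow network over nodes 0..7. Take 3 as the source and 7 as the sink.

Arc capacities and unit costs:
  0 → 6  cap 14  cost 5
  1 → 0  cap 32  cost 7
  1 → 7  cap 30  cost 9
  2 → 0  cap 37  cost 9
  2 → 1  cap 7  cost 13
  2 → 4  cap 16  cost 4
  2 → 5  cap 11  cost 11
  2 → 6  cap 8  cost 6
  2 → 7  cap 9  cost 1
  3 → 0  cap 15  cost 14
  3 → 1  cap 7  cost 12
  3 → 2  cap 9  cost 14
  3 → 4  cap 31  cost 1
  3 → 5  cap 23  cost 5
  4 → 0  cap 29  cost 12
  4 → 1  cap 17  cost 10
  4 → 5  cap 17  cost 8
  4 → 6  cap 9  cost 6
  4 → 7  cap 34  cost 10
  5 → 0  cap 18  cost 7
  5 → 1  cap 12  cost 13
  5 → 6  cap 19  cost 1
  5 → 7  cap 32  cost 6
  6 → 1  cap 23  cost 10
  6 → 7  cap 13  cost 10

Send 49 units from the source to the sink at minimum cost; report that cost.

shortest-cost path #1: 3→4→7 push 31 @ unit cost 11 (adds 341)
shortest-cost path #2: 3→5→7 push 18 @ unit cost 11 (adds 198)
total cost = 539

Minimum cost for 49 units: 539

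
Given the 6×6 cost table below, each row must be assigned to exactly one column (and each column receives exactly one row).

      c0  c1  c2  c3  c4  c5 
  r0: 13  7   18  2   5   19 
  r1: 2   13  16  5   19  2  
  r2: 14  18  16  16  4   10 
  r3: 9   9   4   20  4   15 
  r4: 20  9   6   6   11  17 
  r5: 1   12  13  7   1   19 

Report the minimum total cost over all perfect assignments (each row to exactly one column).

Minimum assignment cost: 22

optimal assignment: row0→col3 (cost 2), row1→col5 (cost 2), row2→col4 (cost 4), row3→col2 (cost 4), row4→col1 (cost 9), row5→col0 (cost 1)
total = 2 + 2 + 4 + 4 + 9 + 1 = 22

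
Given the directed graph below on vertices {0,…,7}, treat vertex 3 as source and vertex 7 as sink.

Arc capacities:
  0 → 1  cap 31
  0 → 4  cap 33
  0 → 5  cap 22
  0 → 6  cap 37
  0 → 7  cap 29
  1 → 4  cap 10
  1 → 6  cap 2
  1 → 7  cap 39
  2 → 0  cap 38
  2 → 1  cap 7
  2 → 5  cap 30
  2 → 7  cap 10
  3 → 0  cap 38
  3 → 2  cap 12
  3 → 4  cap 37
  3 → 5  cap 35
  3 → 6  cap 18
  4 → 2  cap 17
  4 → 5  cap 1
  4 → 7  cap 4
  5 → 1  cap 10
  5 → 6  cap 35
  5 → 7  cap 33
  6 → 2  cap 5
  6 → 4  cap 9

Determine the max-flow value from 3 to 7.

augment #1: 3→0→7 bottleneck 29, total now 29
augment #2: 3→2→7 bottleneck 10, total now 39
augment #3: 3→4→7 bottleneck 4, total now 43
augment #4: 3→5→7 bottleneck 33, total now 76
augment #5: 3→0→1→7 bottleneck 9, total now 85
augment #6: 3→2→1→7 bottleneck 2, total now 87
augment #7: 3→5→1→7 bottleneck 2, total now 89
augment #8: 3→4→2→1→7 bottleneck 5, total now 94
augment #9: 3→4→5→1→7 bottleneck 1, total now 95
augment #10: 3→4→2→0→1→7 bottleneck 12, total now 107
augment #11: 3→6→2→0→1→7 bottleneck 5, total now 112

Maximum flow value: 112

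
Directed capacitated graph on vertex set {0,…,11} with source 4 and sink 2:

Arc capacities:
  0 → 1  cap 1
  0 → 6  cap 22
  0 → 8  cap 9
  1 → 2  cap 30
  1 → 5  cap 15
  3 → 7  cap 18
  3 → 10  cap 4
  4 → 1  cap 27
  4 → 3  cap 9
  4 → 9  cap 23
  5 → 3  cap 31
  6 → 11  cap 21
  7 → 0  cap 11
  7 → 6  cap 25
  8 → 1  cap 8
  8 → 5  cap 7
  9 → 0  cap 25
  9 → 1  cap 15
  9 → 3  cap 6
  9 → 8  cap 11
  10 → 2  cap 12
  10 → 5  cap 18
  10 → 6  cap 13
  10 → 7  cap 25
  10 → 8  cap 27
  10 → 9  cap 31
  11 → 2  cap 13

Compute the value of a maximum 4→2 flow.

Maximum flow value: 47

augment #1: 4→1→2 bottleneck 27, total now 27
augment #2: 4→3→10→2 bottleneck 4, total now 31
augment #3: 4→9→1→2 bottleneck 3, total now 34
augment #4: 4→3→7→6→11→2 bottleneck 5, total now 39
augment #5: 4→9→0→6→11→2 bottleneck 8, total now 47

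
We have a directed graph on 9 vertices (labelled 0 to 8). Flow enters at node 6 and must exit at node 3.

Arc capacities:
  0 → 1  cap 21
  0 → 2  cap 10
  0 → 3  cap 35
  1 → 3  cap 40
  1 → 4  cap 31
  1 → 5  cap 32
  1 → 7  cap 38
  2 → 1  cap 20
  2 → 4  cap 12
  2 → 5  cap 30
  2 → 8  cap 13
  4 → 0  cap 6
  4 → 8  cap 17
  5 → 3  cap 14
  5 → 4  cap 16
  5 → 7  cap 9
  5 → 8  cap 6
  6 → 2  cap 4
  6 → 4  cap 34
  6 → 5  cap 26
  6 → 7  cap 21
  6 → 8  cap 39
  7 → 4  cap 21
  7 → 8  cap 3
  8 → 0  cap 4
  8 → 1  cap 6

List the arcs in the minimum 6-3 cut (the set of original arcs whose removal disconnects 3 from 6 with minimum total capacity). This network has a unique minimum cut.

augment #1: 6→5→3 push 14
augment #2: 6→2→1→3 push 4
augment #3: 6→4→0→3 push 6
augment #4: 6→8→0→3 push 4
augment #5: 6→8→1→3 push 6
max flow = 34; residual-reachable set from 6 gives S-side
cut edges (S→T): {(4,0), (5,3), (6,2), (8,0), (8,1)} total cap 34

Min-cut arcs: {(4,0), (5,3), (6,2), (8,0), (8,1)} (total capacity 34)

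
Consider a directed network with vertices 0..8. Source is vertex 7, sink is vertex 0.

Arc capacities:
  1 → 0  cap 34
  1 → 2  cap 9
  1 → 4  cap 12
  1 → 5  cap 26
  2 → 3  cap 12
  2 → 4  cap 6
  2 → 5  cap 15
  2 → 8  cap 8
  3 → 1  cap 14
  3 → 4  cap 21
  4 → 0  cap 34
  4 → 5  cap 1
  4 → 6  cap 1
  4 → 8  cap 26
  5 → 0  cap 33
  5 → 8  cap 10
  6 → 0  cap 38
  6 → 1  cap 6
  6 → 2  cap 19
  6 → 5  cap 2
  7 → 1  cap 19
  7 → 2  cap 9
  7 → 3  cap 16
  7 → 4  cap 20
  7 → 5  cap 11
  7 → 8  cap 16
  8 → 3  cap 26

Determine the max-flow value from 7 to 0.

augment #1: 7→1→0 bottleneck 19, total now 19
augment #2: 7→4→0 bottleneck 20, total now 39
augment #3: 7→5→0 bottleneck 11, total now 50
augment #4: 7→2→4→0 bottleneck 6, total now 56
augment #5: 7→2→5→0 bottleneck 3, total now 59
augment #6: 7→3→1→0 bottleneck 14, total now 73
augment #7: 7→3→4→0 bottleneck 2, total now 75
augment #8: 7→8→3→4→0 bottleneck 6, total now 81
augment #9: 7→8→3→4→5→0 bottleneck 1, total now 82
augment #10: 7→8→3→4→6→0 bottleneck 1, total now 83
augment #11: 7→8→3→4→2→5→0 bottleneck 6, total now 89

Maximum flow value: 89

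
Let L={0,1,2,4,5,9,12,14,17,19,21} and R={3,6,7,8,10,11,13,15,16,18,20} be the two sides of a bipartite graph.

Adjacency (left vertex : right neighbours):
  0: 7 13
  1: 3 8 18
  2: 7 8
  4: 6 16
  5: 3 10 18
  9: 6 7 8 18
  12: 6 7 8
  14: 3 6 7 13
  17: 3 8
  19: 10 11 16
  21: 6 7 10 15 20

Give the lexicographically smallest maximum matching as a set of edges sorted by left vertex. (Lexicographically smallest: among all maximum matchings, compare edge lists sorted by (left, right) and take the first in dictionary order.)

|M| = 10 (so the lex-smallest maximum matching has 10 edges)
process left vertices in ascending order; for each, take the smallest-labelled available neighbour that still permits 10 edges overall, or leave it unmatched if none does
lex-smallest matching: {0-7, 1-3, 2-8, 4-16, 5-10, 9-18, 12-6, 14-13, 19-11, 21-15}

Lex-smallest maximum matching: {(0,7), (1,3), (2,8), (4,16), (5,10), (9,18), (12,6), (14,13), (19,11), (21,15)}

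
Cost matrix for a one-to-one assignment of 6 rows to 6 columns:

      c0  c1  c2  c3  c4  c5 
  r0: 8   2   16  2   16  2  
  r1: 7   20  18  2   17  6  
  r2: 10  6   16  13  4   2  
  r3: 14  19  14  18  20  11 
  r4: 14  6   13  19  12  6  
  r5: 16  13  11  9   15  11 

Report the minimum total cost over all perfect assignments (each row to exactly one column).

one of 2 optimal assignments: row0→col1 (cost 2), row1→col3 (cost 2), row2→col4 (cost 4), row3→col0 (cost 14), row4→col5 (cost 6), row5→col2 (cost 11)
total = 2 + 2 + 4 + 14 + 6 + 11 = 39

Minimum assignment cost: 39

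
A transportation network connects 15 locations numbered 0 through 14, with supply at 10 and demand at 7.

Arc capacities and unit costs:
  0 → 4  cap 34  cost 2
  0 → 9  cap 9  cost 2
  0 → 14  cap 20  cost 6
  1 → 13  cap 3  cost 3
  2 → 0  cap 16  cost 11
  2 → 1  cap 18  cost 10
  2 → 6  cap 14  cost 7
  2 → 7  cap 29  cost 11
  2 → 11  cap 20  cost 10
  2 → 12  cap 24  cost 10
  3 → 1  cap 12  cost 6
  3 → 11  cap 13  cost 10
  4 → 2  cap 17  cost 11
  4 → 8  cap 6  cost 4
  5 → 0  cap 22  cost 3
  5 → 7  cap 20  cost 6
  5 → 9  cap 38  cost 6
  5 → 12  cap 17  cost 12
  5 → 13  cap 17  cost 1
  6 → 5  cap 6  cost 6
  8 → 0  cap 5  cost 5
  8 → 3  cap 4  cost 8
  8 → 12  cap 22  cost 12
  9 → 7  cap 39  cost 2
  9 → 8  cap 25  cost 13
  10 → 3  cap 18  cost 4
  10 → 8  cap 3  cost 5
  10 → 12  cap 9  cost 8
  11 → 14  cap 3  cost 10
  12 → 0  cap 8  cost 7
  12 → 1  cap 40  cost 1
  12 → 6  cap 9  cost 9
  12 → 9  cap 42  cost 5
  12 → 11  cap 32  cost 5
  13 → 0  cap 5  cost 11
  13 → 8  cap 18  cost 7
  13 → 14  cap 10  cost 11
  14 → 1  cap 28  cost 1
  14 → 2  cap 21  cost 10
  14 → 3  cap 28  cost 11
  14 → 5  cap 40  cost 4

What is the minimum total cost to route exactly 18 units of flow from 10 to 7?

Minimum cost for 18 units: 363

shortest-cost path #1: 10→8→0→9→7 push 3 @ unit cost 14 (adds 42)
shortest-cost path #2: 10→12→9→7 push 9 @ unit cost 15 (adds 135)
shortest-cost path #3: 10→3→1→13→0→9→7 push 3 @ unit cost 28 (adds 84)
shortest-cost path #4: 10→3→11→14→5→7 push 3 @ unit cost 34 (adds 102)
total cost = 363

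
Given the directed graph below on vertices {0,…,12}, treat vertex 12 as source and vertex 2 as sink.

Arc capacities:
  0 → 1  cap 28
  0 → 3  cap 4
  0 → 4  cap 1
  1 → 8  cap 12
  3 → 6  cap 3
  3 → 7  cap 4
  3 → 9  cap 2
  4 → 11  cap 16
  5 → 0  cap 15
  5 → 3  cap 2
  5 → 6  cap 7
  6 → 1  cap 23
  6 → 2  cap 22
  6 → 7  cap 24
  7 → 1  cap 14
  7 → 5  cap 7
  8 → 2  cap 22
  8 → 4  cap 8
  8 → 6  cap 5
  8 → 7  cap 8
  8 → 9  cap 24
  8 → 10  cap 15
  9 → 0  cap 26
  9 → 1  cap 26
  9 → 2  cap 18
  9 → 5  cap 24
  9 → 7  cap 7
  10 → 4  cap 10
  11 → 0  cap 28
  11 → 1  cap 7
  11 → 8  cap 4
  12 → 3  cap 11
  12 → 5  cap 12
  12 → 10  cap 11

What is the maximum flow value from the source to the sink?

Maximum flow value: 28

augment #1: 12→3→6→2 bottleneck 3, total now 3
augment #2: 12→3→9→2 bottleneck 2, total now 5
augment #3: 12→5→6→2 bottleneck 7, total now 12
augment #4: 12→3→7→1→8→2 bottleneck 4, total now 16
augment #5: 12→5→0→1→8→2 bottleneck 5, total now 21
augment #6: 12→10→4→11→8→2 bottleneck 4, total now 25
augment #7: 12→10→4→11→1→8→2 bottleneck 3, total now 28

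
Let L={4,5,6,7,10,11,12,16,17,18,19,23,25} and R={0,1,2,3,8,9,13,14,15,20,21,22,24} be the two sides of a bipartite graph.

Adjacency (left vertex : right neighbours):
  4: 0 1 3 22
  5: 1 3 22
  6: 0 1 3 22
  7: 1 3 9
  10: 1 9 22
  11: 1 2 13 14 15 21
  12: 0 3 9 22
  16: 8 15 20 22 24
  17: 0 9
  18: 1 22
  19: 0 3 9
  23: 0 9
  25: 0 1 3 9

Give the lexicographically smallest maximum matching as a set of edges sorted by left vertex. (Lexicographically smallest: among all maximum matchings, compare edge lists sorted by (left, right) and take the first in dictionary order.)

|M| = 7 (so the lex-smallest maximum matching has 7 edges)
process left vertices in ascending order; for each, take the smallest-labelled available neighbour that still permits 7 edges overall, or leave it unmatched if none does
lex-smallest matching: {4-0, 5-1, 6-3, 7-9, 10-22, 11-2, 16-8}

Lex-smallest maximum matching: {(4,0), (5,1), (6,3), (7,9), (10,22), (11,2), (16,8)}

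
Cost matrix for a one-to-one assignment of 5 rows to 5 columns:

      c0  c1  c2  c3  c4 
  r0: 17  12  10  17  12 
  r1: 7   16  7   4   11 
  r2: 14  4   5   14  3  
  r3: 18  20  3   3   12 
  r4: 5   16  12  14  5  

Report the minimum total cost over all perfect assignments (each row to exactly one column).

Minimum assignment cost: 27

optimal assignment: row0→col1 (cost 12), row1→col3 (cost 4), row2→col4 (cost 3), row3→col2 (cost 3), row4→col0 (cost 5)
total = 12 + 4 + 3 + 3 + 5 = 27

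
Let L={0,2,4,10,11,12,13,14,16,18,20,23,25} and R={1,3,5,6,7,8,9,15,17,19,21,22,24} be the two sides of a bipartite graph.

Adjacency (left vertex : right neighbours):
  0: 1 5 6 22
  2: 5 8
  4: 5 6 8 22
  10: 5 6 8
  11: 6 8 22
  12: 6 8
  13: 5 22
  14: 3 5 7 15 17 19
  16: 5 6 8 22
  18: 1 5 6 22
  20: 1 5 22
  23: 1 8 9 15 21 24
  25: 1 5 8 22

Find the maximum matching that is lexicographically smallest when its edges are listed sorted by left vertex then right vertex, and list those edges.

Lex-smallest maximum matching: {(0,1), (2,5), (4,6), (10,8), (11,22), (14,3), (23,9)}

|M| = 7 (so the lex-smallest maximum matching has 7 edges)
process left vertices in ascending order; for each, take the smallest-labelled available neighbour that still permits 7 edges overall, or leave it unmatched if none does
lex-smallest matching: {0-1, 2-5, 4-6, 10-8, 11-22, 14-3, 23-9}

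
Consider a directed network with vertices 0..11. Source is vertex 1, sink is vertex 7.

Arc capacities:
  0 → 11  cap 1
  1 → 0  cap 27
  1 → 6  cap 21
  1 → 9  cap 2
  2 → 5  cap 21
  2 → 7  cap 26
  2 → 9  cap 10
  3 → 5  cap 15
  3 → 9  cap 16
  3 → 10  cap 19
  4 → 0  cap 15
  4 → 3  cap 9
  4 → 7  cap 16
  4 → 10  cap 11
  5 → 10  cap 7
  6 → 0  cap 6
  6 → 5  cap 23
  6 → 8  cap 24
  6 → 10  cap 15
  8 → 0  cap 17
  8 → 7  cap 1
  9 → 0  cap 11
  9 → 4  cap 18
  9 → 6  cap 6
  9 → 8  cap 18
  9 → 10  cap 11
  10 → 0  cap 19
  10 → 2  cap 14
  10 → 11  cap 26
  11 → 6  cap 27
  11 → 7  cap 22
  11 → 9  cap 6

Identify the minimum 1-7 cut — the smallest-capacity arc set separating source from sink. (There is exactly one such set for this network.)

augment #1: 1→0→11→7 push 1
augment #2: 1→6→8→7 push 1
augment #3: 1→9→4→7 push 2
augment #4: 1→6→10→2→7 push 14
augment #5: 1→6→10→11→7 push 1
augment #6: 1→6→5→10→11→7 push 5
max flow = 24; residual-reachable set from 1 gives S-side
cut edges (S→T): {(0,11), (1,6), (1,9)} total cap 24

Min-cut arcs: {(0,11), (1,6), (1,9)} (total capacity 24)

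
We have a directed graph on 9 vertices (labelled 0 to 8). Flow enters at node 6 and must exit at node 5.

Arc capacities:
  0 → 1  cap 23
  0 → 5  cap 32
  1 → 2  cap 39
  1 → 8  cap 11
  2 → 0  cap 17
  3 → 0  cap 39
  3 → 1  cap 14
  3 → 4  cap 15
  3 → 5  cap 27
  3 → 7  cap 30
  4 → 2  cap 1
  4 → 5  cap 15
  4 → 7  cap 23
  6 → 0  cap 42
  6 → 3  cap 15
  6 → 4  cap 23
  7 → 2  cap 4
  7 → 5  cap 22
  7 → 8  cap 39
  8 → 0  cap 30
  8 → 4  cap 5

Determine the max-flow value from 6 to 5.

Maximum flow value: 75

augment #1: 6→0→5 bottleneck 32, total now 32
augment #2: 6→3→5 bottleneck 15, total now 47
augment #3: 6→4→5 bottleneck 15, total now 62
augment #4: 6→4→7→5 bottleneck 8, total now 70
augment #5: 6→0→1→8→4→7→5 bottleneck 5, total now 75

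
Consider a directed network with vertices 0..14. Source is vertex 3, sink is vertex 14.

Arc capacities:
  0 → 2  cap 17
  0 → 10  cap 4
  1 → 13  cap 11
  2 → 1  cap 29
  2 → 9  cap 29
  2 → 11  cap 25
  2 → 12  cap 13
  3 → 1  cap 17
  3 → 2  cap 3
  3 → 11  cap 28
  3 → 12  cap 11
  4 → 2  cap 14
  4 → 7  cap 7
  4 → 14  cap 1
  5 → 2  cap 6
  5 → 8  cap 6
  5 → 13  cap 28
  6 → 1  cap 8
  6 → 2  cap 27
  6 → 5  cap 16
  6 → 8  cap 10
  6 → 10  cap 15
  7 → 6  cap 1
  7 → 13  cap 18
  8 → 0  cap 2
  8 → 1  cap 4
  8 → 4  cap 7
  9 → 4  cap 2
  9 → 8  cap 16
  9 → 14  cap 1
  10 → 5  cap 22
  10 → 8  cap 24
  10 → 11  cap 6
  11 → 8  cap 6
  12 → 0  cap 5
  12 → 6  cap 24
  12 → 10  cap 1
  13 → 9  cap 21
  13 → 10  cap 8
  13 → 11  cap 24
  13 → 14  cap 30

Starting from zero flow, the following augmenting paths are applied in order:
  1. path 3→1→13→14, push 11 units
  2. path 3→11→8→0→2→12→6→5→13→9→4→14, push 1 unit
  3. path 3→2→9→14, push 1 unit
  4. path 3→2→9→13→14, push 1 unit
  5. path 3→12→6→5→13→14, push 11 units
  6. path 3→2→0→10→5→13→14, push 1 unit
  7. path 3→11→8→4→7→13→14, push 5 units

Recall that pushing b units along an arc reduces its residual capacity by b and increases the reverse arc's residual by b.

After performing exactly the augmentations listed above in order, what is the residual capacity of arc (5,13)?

after path 1 (3→1→13→14, push 11): res(5,13)=28
after path 2 (3→11→8→0→2→12→6→5→13→9→4→14, push 1): res(5,13)=27
after path 3 (3→2→9→14, push 1): res(5,13)=27
after path 4 (3→2→9→13→14, push 1): res(5,13)=27
after path 5 (3→12→6→5→13→14, push 11): res(5,13)=16
after path 6 (3→2→0→10→5→13→14, push 1): res(5,13)=15
after path 7 (3→11→8→4→7→13→14, push 5): res(5,13)=15

Residual capacity of (5,13): 15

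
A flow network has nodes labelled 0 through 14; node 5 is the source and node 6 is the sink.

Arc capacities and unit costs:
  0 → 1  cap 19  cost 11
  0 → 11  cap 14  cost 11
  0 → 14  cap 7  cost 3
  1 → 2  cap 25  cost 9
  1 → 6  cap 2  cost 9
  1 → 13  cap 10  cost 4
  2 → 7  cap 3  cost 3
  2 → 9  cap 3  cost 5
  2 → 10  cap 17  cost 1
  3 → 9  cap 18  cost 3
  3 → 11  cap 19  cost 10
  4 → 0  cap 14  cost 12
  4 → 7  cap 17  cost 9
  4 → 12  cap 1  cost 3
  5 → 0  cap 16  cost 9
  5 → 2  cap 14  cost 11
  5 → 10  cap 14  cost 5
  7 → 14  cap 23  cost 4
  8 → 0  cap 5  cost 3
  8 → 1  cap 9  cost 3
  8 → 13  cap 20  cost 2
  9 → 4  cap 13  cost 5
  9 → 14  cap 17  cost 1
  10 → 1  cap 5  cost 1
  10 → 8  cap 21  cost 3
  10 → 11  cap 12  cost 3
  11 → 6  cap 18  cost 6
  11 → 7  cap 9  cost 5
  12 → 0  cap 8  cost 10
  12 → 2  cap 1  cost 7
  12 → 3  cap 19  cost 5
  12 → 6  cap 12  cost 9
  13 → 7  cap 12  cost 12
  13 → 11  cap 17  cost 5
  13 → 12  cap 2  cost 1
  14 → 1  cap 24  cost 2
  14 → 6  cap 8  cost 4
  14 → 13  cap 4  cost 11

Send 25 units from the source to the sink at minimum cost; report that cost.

Minimum cost for 25 units: 409

shortest-cost path #1: 5→10→11→6 push 12 @ unit cost 14 (adds 168)
shortest-cost path #2: 5→10→1→6 push 2 @ unit cost 15 (adds 30)
shortest-cost path #3: 5→0→14→6 push 7 @ unit cost 16 (adds 112)
shortest-cost path #4: 5→2→9→14→6 push 1 @ unit cost 21 (adds 21)
shortest-cost path #5: 5→0→11→6 push 3 @ unit cost 26 (adds 78)
total cost = 409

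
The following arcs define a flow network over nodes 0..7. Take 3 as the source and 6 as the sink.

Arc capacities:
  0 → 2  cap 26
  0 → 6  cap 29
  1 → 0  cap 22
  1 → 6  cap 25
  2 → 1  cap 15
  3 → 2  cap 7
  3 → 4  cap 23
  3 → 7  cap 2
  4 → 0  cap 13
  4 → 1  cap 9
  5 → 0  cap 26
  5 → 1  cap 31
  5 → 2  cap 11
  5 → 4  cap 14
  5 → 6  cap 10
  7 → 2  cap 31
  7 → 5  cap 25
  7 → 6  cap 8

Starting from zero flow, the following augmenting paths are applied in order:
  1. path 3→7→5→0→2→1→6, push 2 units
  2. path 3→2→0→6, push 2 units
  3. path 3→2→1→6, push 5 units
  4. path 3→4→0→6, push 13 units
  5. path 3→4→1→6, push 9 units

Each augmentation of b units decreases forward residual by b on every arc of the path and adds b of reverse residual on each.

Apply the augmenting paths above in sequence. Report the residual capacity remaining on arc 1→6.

Residual capacity of (1,6): 9

after path 1 (3→7→5→0→2→1→6, push 2): res(1,6)=23
after path 2 (3→2→0→6, push 2): res(1,6)=23
after path 3 (3→2→1→6, push 5): res(1,6)=18
after path 4 (3→4→0→6, push 13): res(1,6)=18
after path 5 (3→4→1→6, push 9): res(1,6)=9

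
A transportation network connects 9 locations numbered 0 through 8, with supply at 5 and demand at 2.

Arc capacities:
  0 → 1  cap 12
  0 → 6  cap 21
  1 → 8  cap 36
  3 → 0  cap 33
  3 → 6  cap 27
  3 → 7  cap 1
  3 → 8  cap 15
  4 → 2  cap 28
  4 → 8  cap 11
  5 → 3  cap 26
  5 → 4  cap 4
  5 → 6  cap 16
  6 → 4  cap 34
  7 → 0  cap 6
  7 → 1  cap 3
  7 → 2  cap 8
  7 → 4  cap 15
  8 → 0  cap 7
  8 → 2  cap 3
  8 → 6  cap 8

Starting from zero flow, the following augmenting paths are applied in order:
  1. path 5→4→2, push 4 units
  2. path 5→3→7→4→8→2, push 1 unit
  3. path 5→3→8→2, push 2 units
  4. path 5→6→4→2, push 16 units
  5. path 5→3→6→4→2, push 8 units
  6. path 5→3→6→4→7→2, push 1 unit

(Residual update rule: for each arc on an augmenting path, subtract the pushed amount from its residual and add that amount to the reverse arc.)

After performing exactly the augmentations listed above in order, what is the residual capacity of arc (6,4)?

Residual capacity of (6,4): 9

after path 1 (5→4→2, push 4): res(6,4)=34
after path 2 (5→3→7→4→8→2, push 1): res(6,4)=34
after path 3 (5→3→8→2, push 2): res(6,4)=34
after path 4 (5→6→4→2, push 16): res(6,4)=18
after path 5 (5→3→6→4→2, push 8): res(6,4)=10
after path 6 (5→3→6→4→7→2, push 1): res(6,4)=9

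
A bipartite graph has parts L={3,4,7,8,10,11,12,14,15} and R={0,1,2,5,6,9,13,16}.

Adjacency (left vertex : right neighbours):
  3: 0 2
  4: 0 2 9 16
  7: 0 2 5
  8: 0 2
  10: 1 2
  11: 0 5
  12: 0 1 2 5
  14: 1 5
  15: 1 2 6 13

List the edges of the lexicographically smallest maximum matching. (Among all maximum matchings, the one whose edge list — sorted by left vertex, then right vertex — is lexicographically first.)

|M| = 6 (so the lex-smallest maximum matching has 6 edges)
process left vertices in ascending order; for each, take the smallest-labelled available neighbour that still permits 6 edges overall, or leave it unmatched if none does
lex-smallest matching: {3-0, 4-9, 7-2, 10-1, 11-5, 15-6}

Lex-smallest maximum matching: {(3,0), (4,9), (7,2), (10,1), (11,5), (15,6)}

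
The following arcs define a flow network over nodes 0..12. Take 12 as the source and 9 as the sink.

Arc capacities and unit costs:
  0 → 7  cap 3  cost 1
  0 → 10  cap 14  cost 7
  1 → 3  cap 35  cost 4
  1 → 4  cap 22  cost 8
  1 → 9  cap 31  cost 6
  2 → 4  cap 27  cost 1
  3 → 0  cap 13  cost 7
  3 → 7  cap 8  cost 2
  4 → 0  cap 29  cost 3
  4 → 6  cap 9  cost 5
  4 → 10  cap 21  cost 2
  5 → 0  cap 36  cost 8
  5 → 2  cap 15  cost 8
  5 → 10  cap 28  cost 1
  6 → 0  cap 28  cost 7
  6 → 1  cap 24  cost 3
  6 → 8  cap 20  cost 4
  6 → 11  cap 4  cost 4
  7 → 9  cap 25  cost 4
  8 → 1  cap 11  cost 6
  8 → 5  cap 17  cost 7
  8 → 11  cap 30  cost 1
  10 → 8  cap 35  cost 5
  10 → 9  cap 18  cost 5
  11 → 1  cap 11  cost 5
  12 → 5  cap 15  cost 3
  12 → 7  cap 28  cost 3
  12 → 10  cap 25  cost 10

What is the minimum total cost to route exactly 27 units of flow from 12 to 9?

Minimum cost for 27 units: 193

shortest-cost path #1: 12→7→9 push 25 @ unit cost 7 (adds 175)
shortest-cost path #2: 12→5→10→9 push 2 @ unit cost 9 (adds 18)
total cost = 193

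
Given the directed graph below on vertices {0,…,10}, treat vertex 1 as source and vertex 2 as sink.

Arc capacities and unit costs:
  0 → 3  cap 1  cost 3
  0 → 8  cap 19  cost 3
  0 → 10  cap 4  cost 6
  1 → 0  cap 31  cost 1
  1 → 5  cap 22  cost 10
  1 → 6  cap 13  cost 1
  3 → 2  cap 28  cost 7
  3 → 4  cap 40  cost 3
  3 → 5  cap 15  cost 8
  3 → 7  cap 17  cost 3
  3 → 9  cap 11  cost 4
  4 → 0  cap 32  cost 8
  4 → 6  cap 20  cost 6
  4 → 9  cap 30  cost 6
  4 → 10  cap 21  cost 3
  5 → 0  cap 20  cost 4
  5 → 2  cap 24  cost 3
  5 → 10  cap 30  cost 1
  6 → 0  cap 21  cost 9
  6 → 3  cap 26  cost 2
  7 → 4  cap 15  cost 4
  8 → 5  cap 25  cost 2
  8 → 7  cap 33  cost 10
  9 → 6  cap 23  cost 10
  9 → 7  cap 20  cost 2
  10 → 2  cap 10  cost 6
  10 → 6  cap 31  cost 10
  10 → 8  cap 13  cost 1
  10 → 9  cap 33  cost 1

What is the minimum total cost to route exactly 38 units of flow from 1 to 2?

Minimum cost for 38 units: 377

shortest-cost path #1: 1→0→8→5→2 push 19 @ unit cost 9 (adds 171)
shortest-cost path #2: 1→6→3→2 push 13 @ unit cost 10 (adds 130)
shortest-cost path #3: 1→0→3→2 push 1 @ unit cost 11 (adds 11)
shortest-cost path #4: 1→5→2 push 5 @ unit cost 13 (adds 65)
total cost = 377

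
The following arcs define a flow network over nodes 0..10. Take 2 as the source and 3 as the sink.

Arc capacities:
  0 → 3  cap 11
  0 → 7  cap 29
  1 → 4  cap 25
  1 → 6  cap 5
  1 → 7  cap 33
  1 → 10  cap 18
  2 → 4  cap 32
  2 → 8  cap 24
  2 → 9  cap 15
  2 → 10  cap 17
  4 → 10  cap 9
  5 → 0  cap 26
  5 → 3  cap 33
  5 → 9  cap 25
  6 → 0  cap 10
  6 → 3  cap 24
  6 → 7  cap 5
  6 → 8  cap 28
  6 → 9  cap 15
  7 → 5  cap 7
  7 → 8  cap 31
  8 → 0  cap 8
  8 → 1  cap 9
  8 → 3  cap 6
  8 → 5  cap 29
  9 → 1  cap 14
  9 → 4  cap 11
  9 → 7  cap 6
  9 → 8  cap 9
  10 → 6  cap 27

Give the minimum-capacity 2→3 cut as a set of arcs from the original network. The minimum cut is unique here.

Min-cut arcs: {(2,8), (2,9), (2,10), (4,10)} (total capacity 65)

augment #1: 2→8→3 push 6
augment #2: 2→8→0→3 push 8
augment #3: 2→8→5→3 push 10
augment #4: 2→10→6→3 push 17
augment #5: 2→4→10→6→3 push 7
augment #6: 2→9→7→5→3 push 6
augment #7: 2→9→8→5→3 push 9
augment #8: 2→4→10→6→0→3 push 2
max flow = 65; residual-reachable set from 2 gives S-side
cut edges (S→T): {(2,8), (2,9), (2,10), (4,10)} total cap 65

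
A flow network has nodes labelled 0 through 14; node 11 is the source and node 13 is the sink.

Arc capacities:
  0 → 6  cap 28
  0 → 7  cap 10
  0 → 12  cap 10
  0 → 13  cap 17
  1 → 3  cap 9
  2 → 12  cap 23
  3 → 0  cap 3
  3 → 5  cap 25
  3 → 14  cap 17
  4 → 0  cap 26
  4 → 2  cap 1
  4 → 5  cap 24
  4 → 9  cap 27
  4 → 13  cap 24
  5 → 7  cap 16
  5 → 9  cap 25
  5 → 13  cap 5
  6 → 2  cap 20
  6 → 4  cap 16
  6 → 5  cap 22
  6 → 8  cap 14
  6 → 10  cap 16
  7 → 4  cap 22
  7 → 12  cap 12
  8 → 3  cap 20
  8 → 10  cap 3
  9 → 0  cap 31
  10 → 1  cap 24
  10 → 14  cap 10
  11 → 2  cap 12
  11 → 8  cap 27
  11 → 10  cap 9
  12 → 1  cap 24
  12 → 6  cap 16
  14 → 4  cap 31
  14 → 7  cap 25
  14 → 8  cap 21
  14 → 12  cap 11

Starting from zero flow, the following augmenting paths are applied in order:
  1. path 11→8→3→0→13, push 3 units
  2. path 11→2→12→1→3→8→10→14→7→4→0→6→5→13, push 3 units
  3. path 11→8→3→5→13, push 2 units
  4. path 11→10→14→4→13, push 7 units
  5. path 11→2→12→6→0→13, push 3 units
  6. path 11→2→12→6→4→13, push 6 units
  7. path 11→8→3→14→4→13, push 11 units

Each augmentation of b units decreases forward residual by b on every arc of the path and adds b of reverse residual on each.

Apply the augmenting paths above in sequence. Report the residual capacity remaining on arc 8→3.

Residual capacity of (8,3): 7

after path 1 (11→8→3→0→13, push 3): res(8,3)=17
after path 2 (11→2→12→1→3→8→10→14→7→4→0→6→5→13, push 3): res(8,3)=20
after path 3 (11→8→3→5→13, push 2): res(8,3)=18
after path 4 (11→10→14→4→13, push 7): res(8,3)=18
after path 5 (11→2→12→6→0→13, push 3): res(8,3)=18
after path 6 (11→2→12→6→4→13, push 6): res(8,3)=18
after path 7 (11→8→3→14→4→13, push 11): res(8,3)=7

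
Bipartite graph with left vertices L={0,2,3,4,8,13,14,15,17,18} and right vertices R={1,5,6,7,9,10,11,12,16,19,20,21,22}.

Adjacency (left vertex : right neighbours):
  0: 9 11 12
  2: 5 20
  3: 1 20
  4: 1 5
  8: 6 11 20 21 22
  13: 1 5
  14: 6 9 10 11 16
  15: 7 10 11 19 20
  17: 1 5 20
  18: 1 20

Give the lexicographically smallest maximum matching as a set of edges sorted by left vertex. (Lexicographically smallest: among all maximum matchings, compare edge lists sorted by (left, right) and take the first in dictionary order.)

|M| = 7 (so the lex-smallest maximum matching has 7 edges)
process left vertices in ascending order; for each, take the smallest-labelled available neighbour that still permits 7 edges overall, or leave it unmatched if none does
lex-smallest matching: {0-9, 2-5, 3-1, 8-6, 14-10, 15-7, 17-20}

Lex-smallest maximum matching: {(0,9), (2,5), (3,1), (8,6), (14,10), (15,7), (17,20)}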